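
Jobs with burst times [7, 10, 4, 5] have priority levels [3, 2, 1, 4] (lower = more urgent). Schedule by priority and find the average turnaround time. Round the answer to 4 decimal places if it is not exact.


Sort by priority (ascending = highest first):
Order: [(1, 4), (2, 10), (3, 7), (4, 5)]
Completion times:
  Priority 1, burst=4, C=4
  Priority 2, burst=10, C=14
  Priority 3, burst=7, C=21
  Priority 4, burst=5, C=26
Average turnaround = 65/4 = 16.25

16.25


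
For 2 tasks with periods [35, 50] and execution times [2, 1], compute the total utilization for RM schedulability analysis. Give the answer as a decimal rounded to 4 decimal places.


Compute individual utilizations (exact fractions):
  Task 1: C/T = 2/35 (approx. 0.0571)
  Task 2: C/T = 1/50 (approx. 0.02)
Total utilization U = 2/35 + 1/50 = 27/350
Rounded to 4 decimal places: U = 0.0771
RM (Liu & Layland) bound for 2 tasks = 0.828427; compare with U = 27/350 (approx. 0.077143)
U <= bound, so schedulable by RM sufficient condition.

0.0771


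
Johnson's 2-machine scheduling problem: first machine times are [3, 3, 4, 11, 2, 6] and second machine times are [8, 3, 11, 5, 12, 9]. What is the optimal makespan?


Apply Johnson's rule:
  Group 1 (a <= b): [(5, 2, 12), (1, 3, 8), (2, 3, 3), (3, 4, 11), (6, 6, 9)]
  Group 2 (a > b): [(4, 11, 5)]
Optimal job order: [5, 1, 2, 3, 6, 4]
Schedule:
  Job 5: M1 done at 2, M2 done at 14
  Job 1: M1 done at 5, M2 done at 22
  Job 2: M1 done at 8, M2 done at 25
  Job 3: M1 done at 12, M2 done at 36
  Job 6: M1 done at 18, M2 done at 45
  Job 4: M1 done at 29, M2 done at 50
Makespan = 50

50


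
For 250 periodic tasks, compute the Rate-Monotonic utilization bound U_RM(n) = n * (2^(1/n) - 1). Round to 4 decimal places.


Compute 2^(1/250) = 1.0027764359
Subtract 1: 1.0027764359 - 1 = 0.0027764359
Multiply by n: 250 * 0.0027764359 = 0.6941089750
Round to 4 dp: 0.6941

0.6941


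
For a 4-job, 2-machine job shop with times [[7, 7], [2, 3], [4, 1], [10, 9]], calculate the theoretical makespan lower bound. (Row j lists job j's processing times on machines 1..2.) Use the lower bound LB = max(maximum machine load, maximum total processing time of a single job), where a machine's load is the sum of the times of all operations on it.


Machine loads:
  Machine 1: 7 + 2 + 4 + 10 = 23
  Machine 2: 7 + 3 + 1 + 9 = 20
Max machine load = 23
Job totals:
  Job 1: 14
  Job 2: 5
  Job 3: 5
  Job 4: 19
Max job total = 19
Lower bound = max(23, 19) = 23

23


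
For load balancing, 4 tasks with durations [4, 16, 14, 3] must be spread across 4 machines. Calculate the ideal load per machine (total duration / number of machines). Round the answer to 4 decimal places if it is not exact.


Total processing time = 4 + 16 + 14 + 3 = 37
Number of machines = 4
Ideal balanced load = 37 / 4 = 9.25

9.25


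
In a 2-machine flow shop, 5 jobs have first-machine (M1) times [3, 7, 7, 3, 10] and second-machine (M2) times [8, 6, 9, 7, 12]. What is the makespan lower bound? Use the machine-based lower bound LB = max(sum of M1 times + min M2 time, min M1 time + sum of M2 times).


LB1 = sum(M1 times) + min(M2 times) = 30 + 6 = 36
LB2 = min(M1 times) + sum(M2 times) = 3 + 42 = 45
Lower bound = max(LB1, LB2) = max(36, 45) = 45

45


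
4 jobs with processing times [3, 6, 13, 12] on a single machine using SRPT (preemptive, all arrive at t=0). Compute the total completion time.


Since all jobs arrive at t=0, SRPT equals SPT ordering.
SPT order: [3, 6, 12, 13]
Completion times:
  Job 1: p=3, C=3
  Job 2: p=6, C=9
  Job 3: p=12, C=21
  Job 4: p=13, C=34
Total completion time = 3 + 9 + 21 + 34 = 67

67


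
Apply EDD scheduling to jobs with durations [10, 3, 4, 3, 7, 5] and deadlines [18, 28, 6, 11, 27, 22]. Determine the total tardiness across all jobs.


Sort by due date (EDD order): [(4, 6), (3, 11), (10, 18), (5, 22), (7, 27), (3, 28)]
Compute completion times and tardiness:
  Job 1: p=4, d=6, C=4, tardiness=max(0,4-6)=0
  Job 2: p=3, d=11, C=7, tardiness=max(0,7-11)=0
  Job 3: p=10, d=18, C=17, tardiness=max(0,17-18)=0
  Job 4: p=5, d=22, C=22, tardiness=max(0,22-22)=0
  Job 5: p=7, d=27, C=29, tardiness=max(0,29-27)=2
  Job 6: p=3, d=28, C=32, tardiness=max(0,32-28)=4
Total tardiness = 6

6


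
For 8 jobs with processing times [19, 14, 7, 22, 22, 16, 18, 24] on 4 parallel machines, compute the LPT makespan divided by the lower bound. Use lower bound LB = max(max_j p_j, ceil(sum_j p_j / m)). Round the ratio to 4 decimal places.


LPT order: [24, 22, 22, 19, 18, 16, 14, 7]
Machine loads after assignment: [31, 38, 36, 37]
LPT makespan = 38
Lower bound = max(max_job, ceil(total/4)) = max(24, 36) = 36
Ratio = 38 / 36 = 1.0556

1.0556


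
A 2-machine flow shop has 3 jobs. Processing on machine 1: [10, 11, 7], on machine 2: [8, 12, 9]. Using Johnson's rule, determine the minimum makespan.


Apply Johnson's rule:
  Group 1 (a <= b): [(3, 7, 9), (2, 11, 12)]
  Group 2 (a > b): [(1, 10, 8)]
Optimal job order: [3, 2, 1]
Schedule:
  Job 3: M1 done at 7, M2 done at 16
  Job 2: M1 done at 18, M2 done at 30
  Job 1: M1 done at 28, M2 done at 38
Makespan = 38

38


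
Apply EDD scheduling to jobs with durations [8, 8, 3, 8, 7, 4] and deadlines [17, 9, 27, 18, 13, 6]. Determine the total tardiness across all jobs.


Sort by due date (EDD order): [(4, 6), (8, 9), (7, 13), (8, 17), (8, 18), (3, 27)]
Compute completion times and tardiness:
  Job 1: p=4, d=6, C=4, tardiness=max(0,4-6)=0
  Job 2: p=8, d=9, C=12, tardiness=max(0,12-9)=3
  Job 3: p=7, d=13, C=19, tardiness=max(0,19-13)=6
  Job 4: p=8, d=17, C=27, tardiness=max(0,27-17)=10
  Job 5: p=8, d=18, C=35, tardiness=max(0,35-18)=17
  Job 6: p=3, d=27, C=38, tardiness=max(0,38-27)=11
Total tardiness = 47

47


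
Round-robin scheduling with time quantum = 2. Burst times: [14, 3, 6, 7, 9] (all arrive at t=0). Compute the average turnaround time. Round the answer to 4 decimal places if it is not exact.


Time quantum = 2
Execution trace:
  J1 runs 2 units, time = 2
  J2 runs 2 units, time = 4
  J3 runs 2 units, time = 6
  J4 runs 2 units, time = 8
  J5 runs 2 units, time = 10
  J1 runs 2 units, time = 12
  J2 runs 1 units, time = 13
  J3 runs 2 units, time = 15
  J4 runs 2 units, time = 17
  J5 runs 2 units, time = 19
  J1 runs 2 units, time = 21
  J3 runs 2 units, time = 23
  J4 runs 2 units, time = 25
  J5 runs 2 units, time = 27
  J1 runs 2 units, time = 29
  J4 runs 1 units, time = 30
  J5 runs 2 units, time = 32
  J1 runs 2 units, time = 34
  J5 runs 1 units, time = 35
  J1 runs 2 units, time = 37
  J1 runs 2 units, time = 39
Finish times: [39, 13, 23, 30, 35]
Average turnaround = 140/5 = 28.0

28.0


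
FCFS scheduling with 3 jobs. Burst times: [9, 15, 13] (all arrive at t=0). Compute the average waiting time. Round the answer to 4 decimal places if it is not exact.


FCFS order (as given): [9, 15, 13]
Waiting times:
  Job 1: wait = 0
  Job 2: wait = 9
  Job 3: wait = 24
Sum of waiting times = 33
Average waiting time = 33/3 = 11.0

11.0


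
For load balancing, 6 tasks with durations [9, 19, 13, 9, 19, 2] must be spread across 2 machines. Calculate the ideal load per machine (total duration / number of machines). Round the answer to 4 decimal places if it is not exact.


Total processing time = 9 + 19 + 13 + 9 + 19 + 2 = 71
Number of machines = 2
Ideal balanced load = 71 / 2 = 35.5

35.5


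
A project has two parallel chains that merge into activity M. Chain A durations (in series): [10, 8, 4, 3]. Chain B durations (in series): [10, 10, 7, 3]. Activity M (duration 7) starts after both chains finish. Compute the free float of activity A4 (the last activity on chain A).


ES(A4) = sum of predecessors on chain A = 22
EF(A4) = ES + duration = 22 + 3 = 25
Successor of A4 is M. ES(M) = max(sum(A), sum(B)) = max(25, 30) = 30
Free float = ES(successor) - EF(current) = 30 - 25 = 5

5


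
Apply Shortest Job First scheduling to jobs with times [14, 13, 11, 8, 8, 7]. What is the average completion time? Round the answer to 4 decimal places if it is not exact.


SJF order (ascending): [7, 8, 8, 11, 13, 14]
Completion times:
  Job 1: burst=7, C=7
  Job 2: burst=8, C=15
  Job 3: burst=8, C=23
  Job 4: burst=11, C=34
  Job 5: burst=13, C=47
  Job 6: burst=14, C=61
Average completion = 187/6 = 31.1667

31.1667


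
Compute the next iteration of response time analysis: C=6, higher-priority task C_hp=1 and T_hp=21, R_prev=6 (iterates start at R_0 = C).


R_next = C + ceil(R_prev / T_hp) * C_hp
ceil(6 / 21) = ceil(0.2857) = 1
Interference = 1 * 1 = 1
R_next = 6 + 1 = 7

7


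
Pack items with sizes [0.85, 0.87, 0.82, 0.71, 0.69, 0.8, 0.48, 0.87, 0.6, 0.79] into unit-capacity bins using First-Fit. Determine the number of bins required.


Place items sequentially using First-Fit:
  Item 0.85 -> new Bin 1
  Item 0.87 -> new Bin 2
  Item 0.82 -> new Bin 3
  Item 0.71 -> new Bin 4
  Item 0.69 -> new Bin 5
  Item 0.8 -> new Bin 6
  Item 0.48 -> new Bin 7
  Item 0.87 -> new Bin 8
  Item 0.6 -> new Bin 9
  Item 0.79 -> new Bin 10
Total bins used = 10

10


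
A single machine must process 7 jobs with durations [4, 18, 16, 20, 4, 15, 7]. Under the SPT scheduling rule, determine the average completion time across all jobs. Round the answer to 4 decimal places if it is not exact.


Sort jobs by processing time (SPT order): [4, 4, 7, 15, 16, 18, 20]
Compute completion times sequentially:
  Job 1: processing = 4, completes at 4
  Job 2: processing = 4, completes at 8
  Job 3: processing = 7, completes at 15
  Job 4: processing = 15, completes at 30
  Job 5: processing = 16, completes at 46
  Job 6: processing = 18, completes at 64
  Job 7: processing = 20, completes at 84
Sum of completion times = 251
Average completion time = 251/7 = 35.8571

35.8571


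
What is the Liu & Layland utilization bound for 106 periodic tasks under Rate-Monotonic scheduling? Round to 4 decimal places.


Compute 2^(1/106) = 1.0065605511
Subtract 1: 1.0065605511 - 1 = 0.0065605511
Multiply by n: 106 * 0.0065605511 = 0.6954184166
Round to 4 dp: 0.6954

0.6954


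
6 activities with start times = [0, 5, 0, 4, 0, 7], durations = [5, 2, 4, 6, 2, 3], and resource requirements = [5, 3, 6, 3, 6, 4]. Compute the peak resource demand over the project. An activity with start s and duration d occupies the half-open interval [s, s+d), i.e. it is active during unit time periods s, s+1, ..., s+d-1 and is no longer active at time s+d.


Each activity i is active on [start_i, start_i + duration_i).
Compute total resource usage per time slot:
  t=0: active resources = [5, 6, 6], total = 17
  t=1: active resources = [5, 6, 6], total = 17
  t=2: active resources = [5, 6], total = 11
  t=3: active resources = [5, 6], total = 11
  t=4: active resources = [5, 3], total = 8
  t=5: active resources = [3, 3], total = 6
  t=6: active resources = [3, 3], total = 6
  t=7: active resources = [3, 4], total = 7
  t=8: active resources = [3, 4], total = 7
  t=9: active resources = [3, 4], total = 7
Peak resource demand = 17

17


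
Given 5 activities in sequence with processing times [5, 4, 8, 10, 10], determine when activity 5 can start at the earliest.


Activity 5 starts after activities 1 through 4 complete.
Predecessor durations: [5, 4, 8, 10]
ES = 5 + 4 + 8 + 10 = 27

27


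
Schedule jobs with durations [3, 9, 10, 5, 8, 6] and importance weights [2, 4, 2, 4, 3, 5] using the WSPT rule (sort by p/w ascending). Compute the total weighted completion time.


Compute p/w ratios and sort ascending (WSPT): [(6, 5), (5, 4), (3, 2), (9, 4), (8, 3), (10, 2)]
Compute weighted completion times:
  Job (p=6,w=5): C=6, w*C=5*6=30
  Job (p=5,w=4): C=11, w*C=4*11=44
  Job (p=3,w=2): C=14, w*C=2*14=28
  Job (p=9,w=4): C=23, w*C=4*23=92
  Job (p=8,w=3): C=31, w*C=3*31=93
  Job (p=10,w=2): C=41, w*C=2*41=82
Total weighted completion time = 369

369


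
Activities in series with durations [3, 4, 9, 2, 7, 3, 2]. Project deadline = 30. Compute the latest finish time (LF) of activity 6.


LF(activity 6) = deadline - sum of successor durations
Successors: activities 7 through 7 with durations [2]
Sum of successor durations = 2
LF = 30 - 2 = 28

28


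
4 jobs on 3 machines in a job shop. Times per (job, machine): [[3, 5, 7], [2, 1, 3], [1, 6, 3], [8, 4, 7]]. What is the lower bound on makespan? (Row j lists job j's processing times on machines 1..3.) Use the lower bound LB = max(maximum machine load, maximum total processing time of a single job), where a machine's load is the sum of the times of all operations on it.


Machine loads:
  Machine 1: 3 + 2 + 1 + 8 = 14
  Machine 2: 5 + 1 + 6 + 4 = 16
  Machine 3: 7 + 3 + 3 + 7 = 20
Max machine load = 20
Job totals:
  Job 1: 15
  Job 2: 6
  Job 3: 10
  Job 4: 19
Max job total = 19
Lower bound = max(20, 19) = 20

20


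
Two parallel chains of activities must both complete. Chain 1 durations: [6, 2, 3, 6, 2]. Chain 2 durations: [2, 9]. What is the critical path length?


Path A total = 6 + 2 + 3 + 6 + 2 = 19
Path B total = 2 + 9 = 11
Critical path = longest path = max(19, 11) = 19

19


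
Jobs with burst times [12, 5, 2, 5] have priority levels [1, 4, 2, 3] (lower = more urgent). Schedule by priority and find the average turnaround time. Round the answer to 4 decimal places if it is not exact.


Sort by priority (ascending = highest first):
Order: [(1, 12), (2, 2), (3, 5), (4, 5)]
Completion times:
  Priority 1, burst=12, C=12
  Priority 2, burst=2, C=14
  Priority 3, burst=5, C=19
  Priority 4, burst=5, C=24
Average turnaround = 69/4 = 17.25

17.25


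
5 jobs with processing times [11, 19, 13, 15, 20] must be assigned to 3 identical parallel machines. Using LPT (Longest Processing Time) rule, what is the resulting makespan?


Sort jobs in decreasing order (LPT): [20, 19, 15, 13, 11]
Assign each job to the least loaded machine:
  Machine 1: jobs [20], load = 20
  Machine 2: jobs [19, 11], load = 30
  Machine 3: jobs [15, 13], load = 28
Makespan = max load = 30

30


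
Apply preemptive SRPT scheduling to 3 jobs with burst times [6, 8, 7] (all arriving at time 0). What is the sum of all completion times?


Since all jobs arrive at t=0, SRPT equals SPT ordering.
SPT order: [6, 7, 8]
Completion times:
  Job 1: p=6, C=6
  Job 2: p=7, C=13
  Job 3: p=8, C=21
Total completion time = 6 + 13 + 21 = 40

40


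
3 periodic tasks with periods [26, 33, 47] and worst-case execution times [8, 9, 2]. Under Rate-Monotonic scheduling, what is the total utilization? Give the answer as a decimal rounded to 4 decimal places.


Compute individual utilizations (exact fractions):
  Task 1: C/T = 8/26 = 4/13 (approx. 0.3077)
  Task 2: C/T = 9/33 = 3/11 (approx. 0.2727)
  Task 3: C/T = 2/47 (approx. 0.0426)
Total utilization U = 4/13 + 3/11 + 2/47 = 4187/6721
Rounded to 4 decimal places: U = 0.6230
RM (Liu & Layland) bound for 3 tasks = 0.779763; compare with U = 4187/6721 (approx. 0.622973)
U <= bound, so schedulable by RM sufficient condition.

0.6230


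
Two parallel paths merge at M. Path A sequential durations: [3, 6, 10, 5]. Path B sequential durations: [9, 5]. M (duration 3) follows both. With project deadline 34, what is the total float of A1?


Forward pass: ES(A1) = sum of predecessors on chain A = 0
EF = ES + duration = 0 + 3 = 3
Backward pass: LF(M) = deadline = 34; LS(M) = 34 - 3 = 31
LF(A1) = LS(M) - sum(successors on chain A) = 31 - 21 = 10
LS = LF - duration = 10 - 3 = 7
Total float = LS - ES = 7 - 0 = 7

7


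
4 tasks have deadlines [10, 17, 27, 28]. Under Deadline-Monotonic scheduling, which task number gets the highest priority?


Sort tasks by relative deadline (ascending):
  Task 1: deadline = 10
  Task 2: deadline = 17
  Task 3: deadline = 27
  Task 4: deadline = 28
Priority order (highest first): [1, 2, 3, 4]
Highest priority task = 1

1


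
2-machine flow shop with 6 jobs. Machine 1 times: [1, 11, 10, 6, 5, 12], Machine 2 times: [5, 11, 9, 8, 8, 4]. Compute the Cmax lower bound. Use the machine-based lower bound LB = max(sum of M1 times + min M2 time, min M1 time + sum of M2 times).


LB1 = sum(M1 times) + min(M2 times) = 45 + 4 = 49
LB2 = min(M1 times) + sum(M2 times) = 1 + 45 = 46
Lower bound = max(LB1, LB2) = max(49, 46) = 49

49


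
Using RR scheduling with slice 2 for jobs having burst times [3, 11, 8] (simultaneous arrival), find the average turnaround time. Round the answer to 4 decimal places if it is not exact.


Time quantum = 2
Execution trace:
  J1 runs 2 units, time = 2
  J2 runs 2 units, time = 4
  J3 runs 2 units, time = 6
  J1 runs 1 units, time = 7
  J2 runs 2 units, time = 9
  J3 runs 2 units, time = 11
  J2 runs 2 units, time = 13
  J3 runs 2 units, time = 15
  J2 runs 2 units, time = 17
  J3 runs 2 units, time = 19
  J2 runs 2 units, time = 21
  J2 runs 1 units, time = 22
Finish times: [7, 22, 19]
Average turnaround = 48/3 = 16.0

16.0


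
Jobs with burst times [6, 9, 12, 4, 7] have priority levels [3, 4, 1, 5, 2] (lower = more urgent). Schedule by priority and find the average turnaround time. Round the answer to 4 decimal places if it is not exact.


Sort by priority (ascending = highest first):
Order: [(1, 12), (2, 7), (3, 6), (4, 9), (5, 4)]
Completion times:
  Priority 1, burst=12, C=12
  Priority 2, burst=7, C=19
  Priority 3, burst=6, C=25
  Priority 4, burst=9, C=34
  Priority 5, burst=4, C=38
Average turnaround = 128/5 = 25.6

25.6


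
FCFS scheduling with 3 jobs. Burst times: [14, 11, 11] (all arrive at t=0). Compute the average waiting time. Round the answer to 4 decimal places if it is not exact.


FCFS order (as given): [14, 11, 11]
Waiting times:
  Job 1: wait = 0
  Job 2: wait = 14
  Job 3: wait = 25
Sum of waiting times = 39
Average waiting time = 39/3 = 13.0

13.0


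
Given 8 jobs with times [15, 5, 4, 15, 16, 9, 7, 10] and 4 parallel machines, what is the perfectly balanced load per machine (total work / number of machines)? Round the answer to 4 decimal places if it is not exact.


Total processing time = 15 + 5 + 4 + 15 + 16 + 9 + 7 + 10 = 81
Number of machines = 4
Ideal balanced load = 81 / 4 = 20.25

20.25


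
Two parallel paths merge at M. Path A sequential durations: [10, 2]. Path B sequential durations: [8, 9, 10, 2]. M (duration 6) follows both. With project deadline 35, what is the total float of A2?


Forward pass: ES(A2) = sum of predecessors on chain A = 10
EF = ES + duration = 10 + 2 = 12
Backward pass: LF(M) = deadline = 35; LS(M) = 35 - 6 = 29
LF(A2) = LS(M) - sum(successors on chain A) = 29 - 0 = 29
LS = LF - duration = 29 - 2 = 27
Total float = LS - ES = 27 - 10 = 17

17


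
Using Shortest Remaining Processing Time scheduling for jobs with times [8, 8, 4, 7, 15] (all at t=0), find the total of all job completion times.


Since all jobs arrive at t=0, SRPT equals SPT ordering.
SPT order: [4, 7, 8, 8, 15]
Completion times:
  Job 1: p=4, C=4
  Job 2: p=7, C=11
  Job 3: p=8, C=19
  Job 4: p=8, C=27
  Job 5: p=15, C=42
Total completion time = 4 + 11 + 19 + 27 + 42 = 103

103


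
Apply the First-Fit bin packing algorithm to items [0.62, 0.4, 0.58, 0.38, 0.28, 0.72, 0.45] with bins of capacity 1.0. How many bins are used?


Place items sequentially using First-Fit:
  Item 0.62 -> new Bin 1
  Item 0.4 -> new Bin 2
  Item 0.58 -> Bin 2 (now 0.98)
  Item 0.38 -> Bin 1 (now 1.0)
  Item 0.28 -> new Bin 3
  Item 0.72 -> Bin 3 (now 1.0)
  Item 0.45 -> new Bin 4
Total bins used = 4

4


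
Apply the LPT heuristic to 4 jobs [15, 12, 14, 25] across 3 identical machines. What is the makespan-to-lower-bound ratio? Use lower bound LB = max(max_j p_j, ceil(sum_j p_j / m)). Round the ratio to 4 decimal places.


LPT order: [25, 15, 14, 12]
Machine loads after assignment: [25, 15, 26]
LPT makespan = 26
Lower bound = max(max_job, ceil(total/3)) = max(25, 22) = 25
Ratio = 26 / 25 = 1.04

1.04


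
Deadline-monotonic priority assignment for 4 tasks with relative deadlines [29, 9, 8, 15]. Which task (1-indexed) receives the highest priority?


Sort tasks by relative deadline (ascending):
  Task 3: deadline = 8
  Task 2: deadline = 9
  Task 4: deadline = 15
  Task 1: deadline = 29
Priority order (highest first): [3, 2, 4, 1]
Highest priority task = 3

3


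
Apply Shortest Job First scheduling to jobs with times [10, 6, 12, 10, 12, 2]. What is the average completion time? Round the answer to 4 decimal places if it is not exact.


SJF order (ascending): [2, 6, 10, 10, 12, 12]
Completion times:
  Job 1: burst=2, C=2
  Job 2: burst=6, C=8
  Job 3: burst=10, C=18
  Job 4: burst=10, C=28
  Job 5: burst=12, C=40
  Job 6: burst=12, C=52
Average completion = 148/6 = 24.6667

24.6667


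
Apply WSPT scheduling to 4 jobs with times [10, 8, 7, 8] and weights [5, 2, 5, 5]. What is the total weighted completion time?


Compute p/w ratios and sort ascending (WSPT): [(7, 5), (8, 5), (10, 5), (8, 2)]
Compute weighted completion times:
  Job (p=7,w=5): C=7, w*C=5*7=35
  Job (p=8,w=5): C=15, w*C=5*15=75
  Job (p=10,w=5): C=25, w*C=5*25=125
  Job (p=8,w=2): C=33, w*C=2*33=66
Total weighted completion time = 301

301


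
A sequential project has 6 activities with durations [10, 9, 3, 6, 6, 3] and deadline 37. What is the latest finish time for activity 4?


LF(activity 4) = deadline - sum of successor durations
Successors: activities 5 through 6 with durations [6, 3]
Sum of successor durations = 9
LF = 37 - 9 = 28

28


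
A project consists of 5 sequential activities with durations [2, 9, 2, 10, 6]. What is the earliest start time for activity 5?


Activity 5 starts after activities 1 through 4 complete.
Predecessor durations: [2, 9, 2, 10]
ES = 2 + 9 + 2 + 10 = 23

23


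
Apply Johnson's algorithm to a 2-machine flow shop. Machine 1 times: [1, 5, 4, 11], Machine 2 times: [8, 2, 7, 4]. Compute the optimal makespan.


Apply Johnson's rule:
  Group 1 (a <= b): [(1, 1, 8), (3, 4, 7)]
  Group 2 (a > b): [(4, 11, 4), (2, 5, 2)]
Optimal job order: [1, 3, 4, 2]
Schedule:
  Job 1: M1 done at 1, M2 done at 9
  Job 3: M1 done at 5, M2 done at 16
  Job 4: M1 done at 16, M2 done at 20
  Job 2: M1 done at 21, M2 done at 23
Makespan = 23

23


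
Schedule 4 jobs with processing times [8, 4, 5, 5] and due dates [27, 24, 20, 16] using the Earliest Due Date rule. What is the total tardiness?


Sort by due date (EDD order): [(5, 16), (5, 20), (4, 24), (8, 27)]
Compute completion times and tardiness:
  Job 1: p=5, d=16, C=5, tardiness=max(0,5-16)=0
  Job 2: p=5, d=20, C=10, tardiness=max(0,10-20)=0
  Job 3: p=4, d=24, C=14, tardiness=max(0,14-24)=0
  Job 4: p=8, d=27, C=22, tardiness=max(0,22-27)=0
Total tardiness = 0

0


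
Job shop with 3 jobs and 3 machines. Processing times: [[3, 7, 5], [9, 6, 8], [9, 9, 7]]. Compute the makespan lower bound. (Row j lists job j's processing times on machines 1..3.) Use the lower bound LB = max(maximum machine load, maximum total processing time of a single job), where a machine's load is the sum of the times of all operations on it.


Machine loads:
  Machine 1: 3 + 9 + 9 = 21
  Machine 2: 7 + 6 + 9 = 22
  Machine 3: 5 + 8 + 7 = 20
Max machine load = 22
Job totals:
  Job 1: 15
  Job 2: 23
  Job 3: 25
Max job total = 25
Lower bound = max(22, 25) = 25

25


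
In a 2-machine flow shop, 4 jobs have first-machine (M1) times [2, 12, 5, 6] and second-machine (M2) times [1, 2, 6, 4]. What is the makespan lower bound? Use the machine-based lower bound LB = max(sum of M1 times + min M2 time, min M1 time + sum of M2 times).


LB1 = sum(M1 times) + min(M2 times) = 25 + 1 = 26
LB2 = min(M1 times) + sum(M2 times) = 2 + 13 = 15
Lower bound = max(LB1, LB2) = max(26, 15) = 26

26


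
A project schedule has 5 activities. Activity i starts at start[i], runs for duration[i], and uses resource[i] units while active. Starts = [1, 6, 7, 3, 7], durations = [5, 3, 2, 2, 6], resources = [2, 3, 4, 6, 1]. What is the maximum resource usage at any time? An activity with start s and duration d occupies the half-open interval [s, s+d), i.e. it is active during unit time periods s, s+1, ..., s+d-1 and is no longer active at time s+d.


Each activity i is active on [start_i, start_i + duration_i).
Compute total resource usage per time slot:
  t=0: active resources = [], total = 0
  t=1: active resources = [2], total = 2
  t=2: active resources = [2], total = 2
  t=3: active resources = [2, 6], total = 8
  t=4: active resources = [2, 6], total = 8
  t=5: active resources = [2], total = 2
  t=6: active resources = [3], total = 3
  t=7: active resources = [3, 4, 1], total = 8
  t=8: active resources = [3, 4, 1], total = 8
  t=9: active resources = [1], total = 1
  t=10: active resources = [1], total = 1
  t=11: active resources = [1], total = 1
  t=12: active resources = [1], total = 1
Peak resource demand = 8

8


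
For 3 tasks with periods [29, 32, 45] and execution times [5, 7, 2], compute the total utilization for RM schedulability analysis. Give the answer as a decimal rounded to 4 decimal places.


Compute individual utilizations (exact fractions):
  Task 1: C/T = 5/29 (approx. 0.1724)
  Task 2: C/T = 7/32 (approx. 0.2188)
  Task 3: C/T = 2/45 (approx. 0.0444)
Total utilization U = 5/29 + 7/32 + 2/45 = 18191/41760
Rounded to 4 decimal places: U = 0.4356
RM (Liu & Layland) bound for 3 tasks = 0.779763; compare with U = 18191/41760 (approx. 0.435608)
U <= bound, so schedulable by RM sufficient condition.

0.4356


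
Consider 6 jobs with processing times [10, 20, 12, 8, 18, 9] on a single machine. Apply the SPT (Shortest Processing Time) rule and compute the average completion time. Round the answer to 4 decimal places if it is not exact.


Sort jobs by processing time (SPT order): [8, 9, 10, 12, 18, 20]
Compute completion times sequentially:
  Job 1: processing = 8, completes at 8
  Job 2: processing = 9, completes at 17
  Job 3: processing = 10, completes at 27
  Job 4: processing = 12, completes at 39
  Job 5: processing = 18, completes at 57
  Job 6: processing = 20, completes at 77
Sum of completion times = 225
Average completion time = 225/6 = 37.5

37.5


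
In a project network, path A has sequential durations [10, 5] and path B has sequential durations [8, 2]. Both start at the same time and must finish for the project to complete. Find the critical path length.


Path A total = 10 + 5 = 15
Path B total = 8 + 2 = 10
Critical path = longest path = max(15, 10) = 15

15


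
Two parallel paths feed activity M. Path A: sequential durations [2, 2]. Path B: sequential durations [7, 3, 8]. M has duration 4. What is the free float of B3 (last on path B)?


ES(B3) = sum of predecessors on chain B = 10
EF(B3) = ES + duration = 10 + 8 = 18
Successor of B3 is M. ES(M) = max(sum(A), sum(B)) = max(4, 18) = 18
Free float = ES(successor) - EF(current) = 18 - 18 = 0

0


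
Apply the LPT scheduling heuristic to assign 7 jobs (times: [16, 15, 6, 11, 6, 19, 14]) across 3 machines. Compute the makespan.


Sort jobs in decreasing order (LPT): [19, 16, 15, 14, 11, 6, 6]
Assign each job to the least loaded machine:
  Machine 1: jobs [19, 6, 6], load = 31
  Machine 2: jobs [16, 11], load = 27
  Machine 3: jobs [15, 14], load = 29
Makespan = max load = 31

31


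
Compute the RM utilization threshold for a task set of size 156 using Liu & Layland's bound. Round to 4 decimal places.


Compute 2^(1/156) = 1.0044531370
Subtract 1: 1.0044531370 - 1 = 0.0044531370
Multiply by n: 156 * 0.0044531370 = 0.6946893720
Round to 4 dp: 0.6947

0.6947


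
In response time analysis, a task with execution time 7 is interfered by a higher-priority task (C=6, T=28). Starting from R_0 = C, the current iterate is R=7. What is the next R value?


R_next = C + ceil(R_prev / T_hp) * C_hp
ceil(7 / 28) = ceil(0.25) = 1
Interference = 1 * 6 = 6
R_next = 7 + 6 = 13

13


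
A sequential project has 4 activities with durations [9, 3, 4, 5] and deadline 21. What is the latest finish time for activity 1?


LF(activity 1) = deadline - sum of successor durations
Successors: activities 2 through 4 with durations [3, 4, 5]
Sum of successor durations = 12
LF = 21 - 12 = 9

9


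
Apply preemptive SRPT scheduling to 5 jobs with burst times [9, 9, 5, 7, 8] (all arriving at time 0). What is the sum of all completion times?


Since all jobs arrive at t=0, SRPT equals SPT ordering.
SPT order: [5, 7, 8, 9, 9]
Completion times:
  Job 1: p=5, C=5
  Job 2: p=7, C=12
  Job 3: p=8, C=20
  Job 4: p=9, C=29
  Job 5: p=9, C=38
Total completion time = 5 + 12 + 20 + 29 + 38 = 104

104


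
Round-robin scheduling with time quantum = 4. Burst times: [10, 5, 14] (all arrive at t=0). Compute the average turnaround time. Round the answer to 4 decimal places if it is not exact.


Time quantum = 4
Execution trace:
  J1 runs 4 units, time = 4
  J2 runs 4 units, time = 8
  J3 runs 4 units, time = 12
  J1 runs 4 units, time = 16
  J2 runs 1 units, time = 17
  J3 runs 4 units, time = 21
  J1 runs 2 units, time = 23
  J3 runs 4 units, time = 27
  J3 runs 2 units, time = 29
Finish times: [23, 17, 29]
Average turnaround = 69/3 = 23.0

23.0


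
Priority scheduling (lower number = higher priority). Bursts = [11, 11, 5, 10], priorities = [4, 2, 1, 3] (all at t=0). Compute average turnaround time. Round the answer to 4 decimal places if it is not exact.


Sort by priority (ascending = highest first):
Order: [(1, 5), (2, 11), (3, 10), (4, 11)]
Completion times:
  Priority 1, burst=5, C=5
  Priority 2, burst=11, C=16
  Priority 3, burst=10, C=26
  Priority 4, burst=11, C=37
Average turnaround = 84/4 = 21.0

21.0


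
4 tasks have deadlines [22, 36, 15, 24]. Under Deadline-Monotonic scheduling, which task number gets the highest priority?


Sort tasks by relative deadline (ascending):
  Task 3: deadline = 15
  Task 1: deadline = 22
  Task 4: deadline = 24
  Task 2: deadline = 36
Priority order (highest first): [3, 1, 4, 2]
Highest priority task = 3

3


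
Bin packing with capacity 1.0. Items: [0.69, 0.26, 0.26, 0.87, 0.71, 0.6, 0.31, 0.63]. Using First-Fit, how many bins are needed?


Place items sequentially using First-Fit:
  Item 0.69 -> new Bin 1
  Item 0.26 -> Bin 1 (now 0.95)
  Item 0.26 -> new Bin 2
  Item 0.87 -> new Bin 3
  Item 0.71 -> Bin 2 (now 0.97)
  Item 0.6 -> new Bin 4
  Item 0.31 -> Bin 4 (now 0.91)
  Item 0.63 -> new Bin 5
Total bins used = 5

5


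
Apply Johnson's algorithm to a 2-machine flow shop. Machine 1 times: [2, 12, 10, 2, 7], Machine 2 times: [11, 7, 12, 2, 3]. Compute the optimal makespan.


Apply Johnson's rule:
  Group 1 (a <= b): [(1, 2, 11), (4, 2, 2), (3, 10, 12)]
  Group 2 (a > b): [(2, 12, 7), (5, 7, 3)]
Optimal job order: [1, 4, 3, 2, 5]
Schedule:
  Job 1: M1 done at 2, M2 done at 13
  Job 4: M1 done at 4, M2 done at 15
  Job 3: M1 done at 14, M2 done at 27
  Job 2: M1 done at 26, M2 done at 34
  Job 5: M1 done at 33, M2 done at 37
Makespan = 37

37


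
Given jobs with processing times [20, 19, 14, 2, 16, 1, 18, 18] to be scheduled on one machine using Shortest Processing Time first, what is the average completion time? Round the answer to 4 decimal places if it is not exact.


Sort jobs by processing time (SPT order): [1, 2, 14, 16, 18, 18, 19, 20]
Compute completion times sequentially:
  Job 1: processing = 1, completes at 1
  Job 2: processing = 2, completes at 3
  Job 3: processing = 14, completes at 17
  Job 4: processing = 16, completes at 33
  Job 5: processing = 18, completes at 51
  Job 6: processing = 18, completes at 69
  Job 7: processing = 19, completes at 88
  Job 8: processing = 20, completes at 108
Sum of completion times = 370
Average completion time = 370/8 = 46.25

46.25


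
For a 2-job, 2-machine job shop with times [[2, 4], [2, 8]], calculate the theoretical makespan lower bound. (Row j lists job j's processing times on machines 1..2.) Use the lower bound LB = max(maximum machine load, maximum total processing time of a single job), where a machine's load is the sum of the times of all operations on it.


Machine loads:
  Machine 1: 2 + 2 = 4
  Machine 2: 4 + 8 = 12
Max machine load = 12
Job totals:
  Job 1: 6
  Job 2: 10
Max job total = 10
Lower bound = max(12, 10) = 12

12


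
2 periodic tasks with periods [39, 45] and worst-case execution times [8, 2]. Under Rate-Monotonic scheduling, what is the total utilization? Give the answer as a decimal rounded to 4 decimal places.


Compute individual utilizations (exact fractions):
  Task 1: C/T = 8/39 (approx. 0.2051)
  Task 2: C/T = 2/45 (approx. 0.0444)
Total utilization U = 8/39 + 2/45 = 146/585
Rounded to 4 decimal places: U = 0.2496
RM (Liu & Layland) bound for 2 tasks = 0.828427; compare with U = 146/585 (approx. 0.249573)
U <= bound, so schedulable by RM sufficient condition.

0.2496


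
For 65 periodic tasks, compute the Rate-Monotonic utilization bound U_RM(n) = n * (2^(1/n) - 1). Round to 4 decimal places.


Compute 2^(1/65) = 1.0107208638
Subtract 1: 1.0107208638 - 1 = 0.0107208638
Multiply by n: 65 * 0.0107208638 = 0.6968561470
Round to 4 dp: 0.6969

0.6969


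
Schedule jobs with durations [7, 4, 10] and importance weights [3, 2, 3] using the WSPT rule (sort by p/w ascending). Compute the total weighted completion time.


Compute p/w ratios and sort ascending (WSPT): [(4, 2), (7, 3), (10, 3)]
Compute weighted completion times:
  Job (p=4,w=2): C=4, w*C=2*4=8
  Job (p=7,w=3): C=11, w*C=3*11=33
  Job (p=10,w=3): C=21, w*C=3*21=63
Total weighted completion time = 104

104


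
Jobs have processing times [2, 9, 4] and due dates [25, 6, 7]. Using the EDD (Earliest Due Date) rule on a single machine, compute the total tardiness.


Sort by due date (EDD order): [(9, 6), (4, 7), (2, 25)]
Compute completion times and tardiness:
  Job 1: p=9, d=6, C=9, tardiness=max(0,9-6)=3
  Job 2: p=4, d=7, C=13, tardiness=max(0,13-7)=6
  Job 3: p=2, d=25, C=15, tardiness=max(0,15-25)=0
Total tardiness = 9

9


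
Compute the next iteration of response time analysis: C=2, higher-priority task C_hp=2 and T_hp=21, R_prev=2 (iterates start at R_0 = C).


R_next = C + ceil(R_prev / T_hp) * C_hp
ceil(2 / 21) = ceil(0.0952) = 1
Interference = 1 * 2 = 2
R_next = 2 + 2 = 4

4


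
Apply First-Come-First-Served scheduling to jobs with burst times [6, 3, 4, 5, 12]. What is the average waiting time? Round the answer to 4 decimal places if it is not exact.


FCFS order (as given): [6, 3, 4, 5, 12]
Waiting times:
  Job 1: wait = 0
  Job 2: wait = 6
  Job 3: wait = 9
  Job 4: wait = 13
  Job 5: wait = 18
Sum of waiting times = 46
Average waiting time = 46/5 = 9.2

9.2


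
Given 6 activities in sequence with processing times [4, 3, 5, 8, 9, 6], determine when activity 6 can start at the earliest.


Activity 6 starts after activities 1 through 5 complete.
Predecessor durations: [4, 3, 5, 8, 9]
ES = 4 + 3 + 5 + 8 + 9 = 29

29


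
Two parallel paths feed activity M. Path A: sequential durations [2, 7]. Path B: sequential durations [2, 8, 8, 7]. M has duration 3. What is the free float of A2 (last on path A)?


ES(A2) = sum of predecessors on chain A = 2
EF(A2) = ES + duration = 2 + 7 = 9
Successor of A2 is M. ES(M) = max(sum(A), sum(B)) = max(9, 25) = 25
Free float = ES(successor) - EF(current) = 25 - 9 = 16

16


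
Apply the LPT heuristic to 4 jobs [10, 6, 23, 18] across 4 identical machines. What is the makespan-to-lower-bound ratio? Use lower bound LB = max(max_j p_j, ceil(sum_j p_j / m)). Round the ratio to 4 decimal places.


LPT order: [23, 18, 10, 6]
Machine loads after assignment: [23, 18, 10, 6]
LPT makespan = 23
Lower bound = max(max_job, ceil(total/4)) = max(23, 15) = 23
Ratio = 23 / 23 = 1.0

1.0


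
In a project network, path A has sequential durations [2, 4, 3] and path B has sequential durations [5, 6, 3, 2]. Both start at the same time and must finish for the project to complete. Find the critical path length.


Path A total = 2 + 4 + 3 = 9
Path B total = 5 + 6 + 3 + 2 = 16
Critical path = longest path = max(9, 16) = 16

16


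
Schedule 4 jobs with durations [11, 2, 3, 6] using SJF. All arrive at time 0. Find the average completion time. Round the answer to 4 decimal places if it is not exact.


SJF order (ascending): [2, 3, 6, 11]
Completion times:
  Job 1: burst=2, C=2
  Job 2: burst=3, C=5
  Job 3: burst=6, C=11
  Job 4: burst=11, C=22
Average completion = 40/4 = 10.0

10.0


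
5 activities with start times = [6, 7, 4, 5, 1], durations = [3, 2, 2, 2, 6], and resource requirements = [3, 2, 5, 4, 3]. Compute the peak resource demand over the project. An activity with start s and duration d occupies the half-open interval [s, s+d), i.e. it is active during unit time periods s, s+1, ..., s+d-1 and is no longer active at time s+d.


Each activity i is active on [start_i, start_i + duration_i).
Compute total resource usage per time slot:
  t=0: active resources = [], total = 0
  t=1: active resources = [3], total = 3
  t=2: active resources = [3], total = 3
  t=3: active resources = [3], total = 3
  t=4: active resources = [5, 3], total = 8
  t=5: active resources = [5, 4, 3], total = 12
  t=6: active resources = [3, 4, 3], total = 10
  t=7: active resources = [3, 2], total = 5
  t=8: active resources = [3, 2], total = 5
Peak resource demand = 12

12


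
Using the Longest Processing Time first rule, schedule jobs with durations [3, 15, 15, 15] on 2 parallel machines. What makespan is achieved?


Sort jobs in decreasing order (LPT): [15, 15, 15, 3]
Assign each job to the least loaded machine:
  Machine 1: jobs [15, 15], load = 30
  Machine 2: jobs [15, 3], load = 18
Makespan = max load = 30

30


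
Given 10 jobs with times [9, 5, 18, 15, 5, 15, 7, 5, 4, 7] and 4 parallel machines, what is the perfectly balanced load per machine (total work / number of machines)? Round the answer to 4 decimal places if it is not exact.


Total processing time = 9 + 5 + 18 + 15 + 5 + 15 + 7 + 5 + 4 + 7 = 90
Number of machines = 4
Ideal balanced load = 90 / 4 = 22.5

22.5


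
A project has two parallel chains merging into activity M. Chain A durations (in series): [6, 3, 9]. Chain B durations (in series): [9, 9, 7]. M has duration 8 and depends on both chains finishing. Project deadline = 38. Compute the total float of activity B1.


Forward pass: ES(B1) = sum of predecessors on chain B = 0
EF = ES + duration = 0 + 9 = 9
Backward pass: LF(M) = deadline = 38; LS(M) = 38 - 8 = 30
LF(B1) = LS(M) - sum(successors on chain B) = 30 - 16 = 14
LS = LF - duration = 14 - 9 = 5
Total float = LS - ES = 5 - 0 = 5

5


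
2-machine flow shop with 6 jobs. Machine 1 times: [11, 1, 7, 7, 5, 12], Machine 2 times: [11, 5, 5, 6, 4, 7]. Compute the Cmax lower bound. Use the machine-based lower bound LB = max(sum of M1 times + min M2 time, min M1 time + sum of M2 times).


LB1 = sum(M1 times) + min(M2 times) = 43 + 4 = 47
LB2 = min(M1 times) + sum(M2 times) = 1 + 38 = 39
Lower bound = max(LB1, LB2) = max(47, 39) = 47

47


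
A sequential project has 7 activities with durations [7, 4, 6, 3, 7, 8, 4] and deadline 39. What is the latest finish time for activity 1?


LF(activity 1) = deadline - sum of successor durations
Successors: activities 2 through 7 with durations [4, 6, 3, 7, 8, 4]
Sum of successor durations = 32
LF = 39 - 32 = 7

7


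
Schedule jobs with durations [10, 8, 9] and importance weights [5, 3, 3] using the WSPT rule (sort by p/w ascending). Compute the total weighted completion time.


Compute p/w ratios and sort ascending (WSPT): [(10, 5), (8, 3), (9, 3)]
Compute weighted completion times:
  Job (p=10,w=5): C=10, w*C=5*10=50
  Job (p=8,w=3): C=18, w*C=3*18=54
  Job (p=9,w=3): C=27, w*C=3*27=81
Total weighted completion time = 185

185


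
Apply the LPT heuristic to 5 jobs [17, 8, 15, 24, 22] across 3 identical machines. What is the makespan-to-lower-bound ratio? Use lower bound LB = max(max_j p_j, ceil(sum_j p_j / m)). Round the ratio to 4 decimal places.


LPT order: [24, 22, 17, 15, 8]
Machine loads after assignment: [24, 30, 32]
LPT makespan = 32
Lower bound = max(max_job, ceil(total/3)) = max(24, 29) = 29
Ratio = 32 / 29 = 1.1034

1.1034


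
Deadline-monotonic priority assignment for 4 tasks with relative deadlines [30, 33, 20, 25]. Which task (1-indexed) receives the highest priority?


Sort tasks by relative deadline (ascending):
  Task 3: deadline = 20
  Task 4: deadline = 25
  Task 1: deadline = 30
  Task 2: deadline = 33
Priority order (highest first): [3, 4, 1, 2]
Highest priority task = 3

3
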